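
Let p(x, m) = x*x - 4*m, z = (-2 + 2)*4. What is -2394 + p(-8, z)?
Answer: -2330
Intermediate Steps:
z = 0 (z = 0*4 = 0)
p(x, m) = x² - 4*m
-2394 + p(-8, z) = -2394 + ((-8)² - 4*0) = -2394 + (64 + 0) = -2394 + 64 = -2330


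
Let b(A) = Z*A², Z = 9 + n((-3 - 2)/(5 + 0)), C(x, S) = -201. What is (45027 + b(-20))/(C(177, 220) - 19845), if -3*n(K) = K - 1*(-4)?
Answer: -48227/20046 ≈ -2.4058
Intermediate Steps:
n(K) = -4/3 - K/3 (n(K) = -(K - 1*(-4))/3 = -(K + 4)/3 = -(4 + K)/3 = -4/3 - K/3)
Z = 8 (Z = 9 + (-4/3 - (-3 - 2)/(3*(5 + 0))) = 9 + (-4/3 - (-5)/(3*5)) = 9 + (-4/3 - ⅓*(-1)) = 9 + (-4/3 + ⅓) = 9 - 1 = 8)
b(A) = 8*A²
(45027 + b(-20))/(C(177, 220) - 19845) = (45027 + 8*(-20)²)/(-201 - 19845) = (45027 + 8*400)/(-20046) = (45027 + 3200)*(-1/20046) = 48227*(-1/20046) = -48227/20046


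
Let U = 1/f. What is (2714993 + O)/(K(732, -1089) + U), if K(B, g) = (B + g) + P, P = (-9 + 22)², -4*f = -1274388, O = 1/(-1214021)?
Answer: -61771432664323332/4277369830055 ≈ -14441.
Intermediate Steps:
O = -1/1214021 ≈ -8.2371e-7
f = 318597 (f = -¼*(-1274388) = 318597)
U = 1/318597 ≈ 3.1388e-6
P = 169 (P = 13² = 169)
K(B, g) = 169 + B + g (K(B, g) = (B + g) + 169 = 169 + B + g)
(2714993 + O)/(K(732, -1089) + U) = (2714993 - 1/1214021)/((169 + 732 - 1089) + 1/318597) = 3296058516852/(1214021*(-188 + 1/318597)) = 3296058516852/(1214021*(-59896235/318597)) = (3296058516852/1214021)*(-318597/59896235) = -61771432664323332/4277369830055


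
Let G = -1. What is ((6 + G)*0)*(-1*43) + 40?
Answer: 40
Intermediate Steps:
((6 + G)*0)*(-1*43) + 40 = ((6 - 1)*0)*(-1*43) + 40 = (5*0)*(-43) + 40 = 0*(-43) + 40 = 0 + 40 = 40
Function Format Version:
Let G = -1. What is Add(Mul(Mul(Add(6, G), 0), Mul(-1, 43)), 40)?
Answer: 40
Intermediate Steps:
Add(Mul(Mul(Add(6, G), 0), Mul(-1, 43)), 40) = Add(Mul(Mul(Add(6, -1), 0), Mul(-1, 43)), 40) = Add(Mul(Mul(5, 0), -43), 40) = Add(Mul(0, -43), 40) = Add(0, 40) = 40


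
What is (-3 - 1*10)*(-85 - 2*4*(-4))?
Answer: 689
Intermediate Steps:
(-3 - 1*10)*(-85 - 2*4*(-4)) = (-3 - 10)*(-85 - 8*(-4)) = -13*(-85 + 32) = -13*(-53) = 689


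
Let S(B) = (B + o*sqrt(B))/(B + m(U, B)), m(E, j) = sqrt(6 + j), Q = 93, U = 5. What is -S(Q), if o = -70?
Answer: -961/950 - 7*sqrt(1023)/285 + 31*sqrt(11)/950 + 217*sqrt(93)/285 ≈ 5.6538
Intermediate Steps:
S(B) = (B - 70*sqrt(B))/(B + sqrt(6 + B))
-S(Q) = -(93 - 70*sqrt(93))/(93 + sqrt(6 + 93)) = -(93 - 70*sqrt(93))/(93 + sqrt(99)) = -(93 - 70*sqrt(93))/(93 + 3*sqrt(11))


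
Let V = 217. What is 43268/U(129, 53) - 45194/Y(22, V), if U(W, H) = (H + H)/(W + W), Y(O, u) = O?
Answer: 60199651/583 ≈ 1.0326e+5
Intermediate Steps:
U(W, H) = H/W (U(W, H) = (2*H)/((2*W)) = (2*H)*(1/(2*W)) = H/W)
43268/U(129, 53) - 45194/Y(22, V) = 43268/((53/129)) - 45194/22 = 43268/((53*(1/129))) - 45194*1/22 = 43268/(53/129) - 22597/11 = 43268*(129/53) - 22597/11 = 5581572/53 - 22597/11 = 60199651/583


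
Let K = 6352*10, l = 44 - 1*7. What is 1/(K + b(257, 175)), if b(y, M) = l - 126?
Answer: 1/63431 ≈ 1.5765e-5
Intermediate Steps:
l = 37 (l = 44 - 7 = 37)
b(y, M) = -89 (b(y, M) = 37 - 126 = -89)
K = 63520
1/(K + b(257, 175)) = 1/(63520 - 89) = 1/63431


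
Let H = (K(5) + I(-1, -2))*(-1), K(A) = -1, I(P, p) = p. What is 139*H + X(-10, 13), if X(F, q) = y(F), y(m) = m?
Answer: 407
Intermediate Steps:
X(F, q) = F
H = 3 (H = (-1 - 2)*(-1) = -3*(-1) = 3)
139*H + X(-10, 13) = 139*3 - 10 = 417 - 10 = 407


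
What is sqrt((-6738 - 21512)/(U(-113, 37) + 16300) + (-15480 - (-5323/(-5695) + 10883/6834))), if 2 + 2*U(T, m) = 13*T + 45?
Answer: I*sqrt(4392458986662431946690)/532607790 ≈ 124.44*I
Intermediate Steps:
U(T, m) = 43/2 + 13*T/2 (U(T, m) = -1 + (13*T + 45)/2 = -1 + (45 + 13*T)/2 = -1 + (45/2 + 13*T/2) = 43/2 + 13*T/2)
sqrt((-6738 - 21512)/(U(-113, 37) + 16300) + (-15480 - (-5323/(-5695) + 10883/6834))) = sqrt((-6738 - 21512)/((43/2 + (13/2)*(-113)) + 16300) + (-15480 - (-5323/(-5695) + 10883/6834))) = sqrt(-28250/((43/2 - 1469/2) + 16300) + (-15480 - (-5323*(-1/5695) + 10883*(1/6834)))) = sqrt(-28250/(-713 + 16300) + (-15480 - (5323/5695 + 10883/6834))) = sqrt(-28250/15587 + (-15480 - 1*86353/34170)) = sqrt(-28250*1/15587 + (-15480 - 86353/34170)) = sqrt(-28250/15587 - 529037953/34170) = sqrt(-8247079875911/532607790) = I*sqrt(4392458986662431946690)/532607790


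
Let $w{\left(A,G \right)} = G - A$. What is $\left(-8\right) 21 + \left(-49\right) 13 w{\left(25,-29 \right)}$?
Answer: $34230$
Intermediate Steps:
$\left(-8\right) 21 + \left(-49\right) 13 w{\left(25,-29 \right)} = \left(-8\right) 21 + \left(-49\right) 13 \left(-29 - 25\right) = -168 - 637 \left(-29 - 25\right) = -168 - -34398 = -168 + 34398 = 34230$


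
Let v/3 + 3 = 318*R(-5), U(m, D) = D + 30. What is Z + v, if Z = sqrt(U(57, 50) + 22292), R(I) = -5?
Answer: -4779 + 2*sqrt(5593) ≈ -4629.4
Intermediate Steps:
U(m, D) = 30 + D
Z = 2*sqrt(5593) (Z = sqrt((30 + 50) + 22292) = sqrt(80 + 22292) = sqrt(22372) = 2*sqrt(5593) ≈ 149.57)
v = -4779 (v = -9 + 3*(318*(-5)) = -9 + 3*(-1590) = -9 - 4770 = -4779)
Z + v = 2*sqrt(5593) - 4779 = -4779 + 2*sqrt(5593)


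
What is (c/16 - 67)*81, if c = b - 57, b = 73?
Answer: -5346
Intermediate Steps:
c = 16 (c = 73 - 57 = 16)
(c/16 - 67)*81 = (16/16 - 67)*81 = (16*(1/16) - 67)*81 = (1 - 67)*81 = -66*81 = -5346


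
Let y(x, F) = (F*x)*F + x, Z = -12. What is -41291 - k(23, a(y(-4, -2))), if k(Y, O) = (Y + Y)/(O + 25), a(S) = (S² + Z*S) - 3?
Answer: -13667344/331 ≈ -41291.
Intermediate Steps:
y(x, F) = x + x*F² (y(x, F) = x*F² + x = x + x*F²)
a(S) = -3 + S² - 12*S (a(S) = (S² - 12*S) - 3 = -3 + S² - 12*S)
k(Y, O) = 2*Y/(25 + O) (k(Y, O) = (2*Y)/(25 + O) = 2*Y/(25 + O))
-41291 - k(23, a(y(-4, -2))) = -41291 - 2*23/(25 + (-3 + (-4*(1 + (-2)²))² - (-48)*(1 + (-2)²))) = -41291 - 2*23/(25 + (-3 + (-4*(1 + 4))² - (-48)*(1 + 4))) = -41291 - 2*23/(25 + (-3 + (-4*5)² - (-48)*5)) = -41291 - 2*23/(25 + (-3 + (-20)² - 12*(-20))) = -41291 - 2*23/(25 + (-3 + 400 + 240)) = -41291 - 2*23/(25 + 637) = -41291 - 2*23/662 = -41291 - 1*23/331 = -41291 - 23/331 = -13667344/331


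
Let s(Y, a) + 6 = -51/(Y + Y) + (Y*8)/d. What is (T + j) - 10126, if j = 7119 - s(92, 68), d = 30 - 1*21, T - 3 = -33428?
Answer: -60456421/1656 ≈ -36508.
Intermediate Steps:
T = -33425 (T = 3 - 33428 = -33425)
d = 9 (d = 30 - 21 = 9)
s(Y, a) = -6 - 51/(2*Y) + 8*Y/9 (s(Y, a) = -6 + (-51/(Y + Y) + (Y*8)/9) = -6 + (-51*1/(2*Y) + (8*Y)*(⅑)) = -6 + (-51/(2*Y) + 8*Y/9) = -6 - 51/(2*Y) + 8*Y/9)
j = 11664035/1656 (j = 7119 - (-6 - 51/2/92 + (8/9)*92) = 7119 - (-6 - 51/2*1/92 + 736/9) = 7119 - (-6 - 51/184 + 736/9) = 7119 - 1*125029/1656 = 7119 - 125029/1656 = 11664035/1656 ≈ 7043.5)
(T + j) - 10126 = (-33425 + 11664035/1656) - 10126 = -43687765/1656 - 10126 = -60456421/1656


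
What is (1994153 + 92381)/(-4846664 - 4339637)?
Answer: -2086534/9186301 ≈ -0.22714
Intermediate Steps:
(1994153 + 92381)/(-4846664 - 4339637) = 2086534/(-9186301) = 2086534*(-1/9186301) = -2086534/9186301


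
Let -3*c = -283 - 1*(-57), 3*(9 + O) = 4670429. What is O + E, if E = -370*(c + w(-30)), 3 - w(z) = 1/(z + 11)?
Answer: 87084478/57 ≈ 1.5278e+6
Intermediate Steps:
O = 4670402/3 (O = -9 + (⅓)*4670429 = -9 + 4670429/3 = 4670402/3 ≈ 1.5568e+6)
c = 226/3 (c = -(-283 - 1*(-57))/3 = -(-283 + 57)/3 = -⅓*(-226) = 226/3 ≈ 75.333)
w(z) = 3 - 1/(11 + z) (w(z) = 3 - 1/(z + 11) = 3 - 1/(11 + z))
E = -1653160/57 (E = -370*(226/3 + (32 + 3*(-30))/(11 - 30)) = -370*(226/3 + (32 - 90)/(-19)) = -370*(226/3 - 1/19*(-58)) = -370*(226/3 + 58/19) = -370*4468/57 = -1653160/57 ≈ -29003.)
O + E = 4670402/3 - 1653160/57 = 87084478/57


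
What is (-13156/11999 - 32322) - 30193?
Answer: -57702357/923 ≈ -62516.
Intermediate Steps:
(-13156/11999 - 32322) - 30193 = (-13156*1/11999 - 32322) - 30193 = (-1012/923 - 32322) - 30193 = -29834218/923 - 30193 = -57702357/923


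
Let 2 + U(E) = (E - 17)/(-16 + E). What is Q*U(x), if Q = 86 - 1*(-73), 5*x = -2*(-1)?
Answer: -3869/26 ≈ -148.81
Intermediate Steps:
x = ⅖ (x = (-2*(-1))/5 = (⅕)*2 = ⅖ ≈ 0.40000)
Q = 159 (Q = 86 + 73 = 159)
U(E) = -2 + (-17 + E)/(-16 + E) (U(E) = -2 + (E - 17)/(-16 + E) = -2 + (-17 + E)/(-16 + E))
Q*U(x) = 159*((15 - 1*⅖)/(-16 + ⅖)) = 159*((15 - ⅖)/(-78/5)) = 159*(-5/78*73/5) = 159*(-73/78) = -3869/26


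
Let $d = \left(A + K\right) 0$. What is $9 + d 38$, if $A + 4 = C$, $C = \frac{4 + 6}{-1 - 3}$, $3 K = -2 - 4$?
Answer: $9$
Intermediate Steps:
$K = -2$ ($K = \frac{-2 - 4}{3} = \frac{1}{3} \left(-6\right) = -2$)
$C = - \frac{5}{2}$ ($C = \frac{10}{-4} = 10 \left(- \frac{1}{4}\right) = - \frac{5}{2} \approx -2.5$)
$A = - \frac{13}{2}$ ($A = -4 - \frac{5}{2} = - \frac{13}{2} \approx -6.5$)
$d = 0$ ($d = \left(- \frac{13}{2} - 2\right) 0 = \left(- \frac{17}{2}\right) 0 = 0$)
$9 + d 38 = 9 + 0 \cdot 38 = 9 + 0 = 9$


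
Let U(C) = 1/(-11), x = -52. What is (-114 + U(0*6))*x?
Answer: 65260/11 ≈ 5932.7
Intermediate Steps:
U(C) = -1/11
(-114 + U(0*6))*x = (-114 - 1/11)*(-52) = -1255/11*(-52) = 65260/11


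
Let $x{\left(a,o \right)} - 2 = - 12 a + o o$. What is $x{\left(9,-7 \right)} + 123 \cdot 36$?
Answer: $4371$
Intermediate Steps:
$x{\left(a,o \right)} = 2 + o^{2} - 12 a$ ($x{\left(a,o \right)} = 2 - \left(12 a - o o\right) = 2 - \left(- o^{2} + 12 a\right) = 2 + o^{2} - 12 a$)
$x{\left(9,-7 \right)} + 123 \cdot 36 = \left(2 + \left(-7\right)^{2} - 108\right) + 123 \cdot 36 = \left(2 + 49 - 108\right) + 4428 = -57 + 4428 = 4371$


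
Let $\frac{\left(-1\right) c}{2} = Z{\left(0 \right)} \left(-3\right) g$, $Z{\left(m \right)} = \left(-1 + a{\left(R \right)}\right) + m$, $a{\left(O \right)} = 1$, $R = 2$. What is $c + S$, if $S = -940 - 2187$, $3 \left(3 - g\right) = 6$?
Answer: $-3127$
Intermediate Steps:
$g = 1$ ($g = 3 - 2 = 1$)
$Z{\left(m \right)} = m$ ($Z{\left(m \right)} = \left(-1 + 1\right) + m = 0 + m = m$)
$S = -3127$
$c = 0$ ($c = - 2 \cdot 0 \left(-3\right) 1 = - 2 \cdot 0 \cdot 1 = \left(-2\right) 0 = 0$)
$c + S = 0 - 3127 = -3127$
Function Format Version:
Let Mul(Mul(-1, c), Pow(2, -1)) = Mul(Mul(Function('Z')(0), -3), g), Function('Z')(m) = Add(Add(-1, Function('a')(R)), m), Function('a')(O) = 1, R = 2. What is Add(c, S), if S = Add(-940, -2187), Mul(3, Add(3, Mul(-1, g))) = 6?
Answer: -3127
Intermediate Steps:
g = 1 (g = Add(3, Mul(Rational(-1, 3), 6)) = Add(3, -2) = 1)
Function('Z')(m) = m (Function('Z')(m) = Add(Add(-1, 1), m) = Add(0, m) = m)
S = -3127
c = 0 (c = Mul(-2, Mul(Mul(0, -3), 1)) = Mul(-2, Mul(0, 1)) = Mul(-2, 0) = 0)
Add(c, S) = Add(0, -3127) = -3127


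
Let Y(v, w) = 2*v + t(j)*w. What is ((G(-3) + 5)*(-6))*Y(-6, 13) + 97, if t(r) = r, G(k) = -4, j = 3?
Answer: -65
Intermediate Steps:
Y(v, w) = 2*v + 3*w
((G(-3) + 5)*(-6))*Y(-6, 13) + 97 = ((-4 + 5)*(-6))*(2*(-6) + 3*13) + 97 = (1*(-6))*(-12 + 39) + 97 = -6*27 + 97 = -162 + 97 = -65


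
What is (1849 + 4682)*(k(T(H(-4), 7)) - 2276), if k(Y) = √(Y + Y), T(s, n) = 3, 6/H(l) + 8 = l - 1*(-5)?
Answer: -14864556 + 6531*√6 ≈ -1.4849e+7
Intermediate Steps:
H(l) = 6/(-3 + l) (H(l) = 6/(-8 + (l - 1*(-5))) = 6/(-8 + (l + 5)) = 6/(-8 + (5 + l)) = 6/(-3 + l))
k(Y) = √2*√Y (k(Y) = √(2*Y) = √2*√Y)
(1849 + 4682)*(k(T(H(-4), 7)) - 2276) = (1849 + 4682)*(√2*√3 - 2276) = 6531*(√6 - 2276) = 6531*(-2276 + √6) = -14864556 + 6531*√6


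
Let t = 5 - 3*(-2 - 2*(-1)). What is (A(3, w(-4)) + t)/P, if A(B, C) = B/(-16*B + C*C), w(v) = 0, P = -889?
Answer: -79/14224 ≈ -0.0055540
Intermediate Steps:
A(B, C) = B/(C² - 16*B) (A(B, C) = B/(-16*B + C²) = B/(C² - 16*B))
t = 5 (t = 5 - 3*(-2 + 2) = 5 - 3*0 = 5 + 0 = 5)
(A(3, w(-4)) + t)/P = (-1*3/(-1*0² + 16*3) + 5)/(-889) = (-1*3/(-1*0 + 48) + 5)*(-1/889) = (-1*3/(0 + 48) + 5)*(-1/889) = (-1*3/48 + 5)*(-1/889) = (-1*3*1/48 + 5)*(-1/889) = (-1/16 + 5)*(-1/889) = (79/16)*(-1/889) = -79/14224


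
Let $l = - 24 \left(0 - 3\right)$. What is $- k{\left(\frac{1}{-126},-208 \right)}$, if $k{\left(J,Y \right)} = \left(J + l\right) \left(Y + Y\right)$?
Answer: $\frac{1886768}{63} \approx 29949.0$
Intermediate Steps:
$l = 72$ ($l = \left(-24\right) \left(-3\right) = 72$)
$k{\left(J,Y \right)} = 2 Y \left(72 + J\right)$ ($k{\left(J,Y \right)} = \left(J + 72\right) \left(Y + Y\right) = \left(72 + J\right) 2 Y = 2 Y \left(72 + J\right)$)
$- k{\left(\frac{1}{-126},-208 \right)} = - 2 \left(-208\right) \left(72 + \frac{1}{-126}\right) = - 2 \left(-208\right) \left(72 - \frac{1}{126}\right) = - \frac{2 \left(-208\right) 9071}{126} = \left(-1\right) \left(- \frac{1886768}{63}\right) = \frac{1886768}{63}$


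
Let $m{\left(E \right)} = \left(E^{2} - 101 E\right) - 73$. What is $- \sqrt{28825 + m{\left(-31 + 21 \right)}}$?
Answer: $- 3 \sqrt{3318} \approx -172.81$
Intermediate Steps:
$m{\left(E \right)} = -73 + E^{2} - 101 E$
$- \sqrt{28825 + m{\left(-31 + 21 \right)}} = - \sqrt{28825 - \left(73 - \left(-31 + 21\right)^{2} + 101 \left(-31 + 21\right)\right)} = - \sqrt{28825 - \left(-937 - 100\right)} = - \sqrt{28825 + \left(-73 + 100 + 1010\right)} = - \sqrt{28825 + 1037} = - \sqrt{29862} = - 3 \sqrt{3318}$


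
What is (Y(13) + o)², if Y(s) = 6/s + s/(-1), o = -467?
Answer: 38862756/169 ≈ 2.2996e+5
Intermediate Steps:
Y(s) = -s + 6/s (Y(s) = 6/s + s*(-1) = 6/s - s = -s + 6/s)
(Y(13) + o)² = ((-1*13 + 6/13) - 467)² = ((-13 + 6*(1/13)) - 467)² = ((-13 + 6/13) - 467)² = (-163/13 - 467)² = (-6234/13)² = 38862756/169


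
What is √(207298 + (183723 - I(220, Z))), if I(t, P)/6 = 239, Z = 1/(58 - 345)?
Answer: √389587 ≈ 624.17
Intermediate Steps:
Z = -1/287 (Z = 1/(-287) = -1/287 ≈ -0.0034843)
I(t, P) = 1434 (I(t, P) = 6*239 = 1434)
√(207298 + (183723 - I(220, Z))) = √(207298 + (183723 - 1*1434)) = √(207298 + (183723 - 1434)) = √(207298 + 182289) = √389587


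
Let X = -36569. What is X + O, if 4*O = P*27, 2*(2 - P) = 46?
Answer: -146843/4 ≈ -36711.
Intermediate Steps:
P = -21 (P = 2 - ½*46 = 2 - 23 = -21)
O = -567/4 (O = (-21*27)/4 = (¼)*(-567) = -567/4 ≈ -141.75)
X + O = -36569 - 567/4 = -146843/4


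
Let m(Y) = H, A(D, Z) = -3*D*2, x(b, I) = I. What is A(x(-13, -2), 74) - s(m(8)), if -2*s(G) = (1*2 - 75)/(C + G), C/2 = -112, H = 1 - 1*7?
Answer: 5593/460 ≈ 12.159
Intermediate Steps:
H = -6 (H = 1 - 7 = -6)
C = -224 (C = 2*(-112) = -224)
A(D, Z) = -6*D
m(Y) = -6
s(G) = 73/(2*(-224 + G)) (s(G) = -(1*2 - 75)/(2*(-224 + G)) = -(2 - 75)/(2*(-224 + G)) = -(-73)/(2*(-224 + G)) = 73/(2*(-224 + G)))
A(x(-13, -2), 74) - s(m(8)) = -6*(-2) - 73/(2*(-224 - 6)) = 12 - 73/(2*(-230)) = 12 - 73*(-1)/(2*230) = 12 - 1*(-73/460) = 12 + 73/460 = 5593/460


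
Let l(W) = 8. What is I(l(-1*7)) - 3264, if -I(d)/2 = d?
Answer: -3280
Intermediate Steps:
I(d) = -2*d
I(l(-1*7)) - 3264 = -2*8 - 3264 = -16 - 3264 = -3280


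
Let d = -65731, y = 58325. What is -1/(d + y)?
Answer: 1/7406 ≈ 0.00013503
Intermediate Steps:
-1/(d + y) = -1/(-65731 + 58325) = -1/(-7406) = -1*(-1/7406) = 1/7406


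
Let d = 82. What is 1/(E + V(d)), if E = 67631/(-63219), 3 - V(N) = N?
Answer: -63219/5061932 ≈ -0.012489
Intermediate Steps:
V(N) = 3 - N
E = -67631/63219 (E = 67631*(-1/63219) = -67631/63219 ≈ -1.0698)
1/(E + V(d)) = 1/(-67631/63219 + (3 - 1*82)) = 1/(-67631/63219 + (3 - 82)) = 1/(-67631/63219 - 79) = 1/(-5061932/63219) = -63219/5061932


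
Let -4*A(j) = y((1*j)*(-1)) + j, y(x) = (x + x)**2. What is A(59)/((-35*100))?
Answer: 13983/14000 ≈ 0.99879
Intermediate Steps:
y(x) = 4*x**2 (y(x) = (2*x)**2 = 4*x**2)
A(j) = -j**2 - j/4 (A(j) = -(4*((1*j)*(-1))**2 + j)/4 = -(4*(j*(-1))**2 + j)/4 = -(4*(-j)**2 + j)/4 = -(4*j**2 + j)/4 = -(j + 4*j**2)/4 = -j**2 - j/4)
A(59)/((-35*100)) = (-1*59*(1/4 + 59))/((-35*100)) = -1*59*237/4/(-3500) = -13983/4*(-1/3500) = 13983/14000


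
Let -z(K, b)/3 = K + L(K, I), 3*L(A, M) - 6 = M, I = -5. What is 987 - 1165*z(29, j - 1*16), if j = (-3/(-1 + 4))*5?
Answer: 103507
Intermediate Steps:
L(A, M) = 2 + M/3
j = -5 (j = (-3/3)*5 = ((1/3)*(-3))*5 = -1*5 = -5)
z(K, b) = -1 - 3*K (z(K, b) = -3*(K + (2 + (1/3)*(-5))) = -3*(K + (2 - 5/3)) = -3*(K + 1/3) = -3*(1/3 + K) = -1 - 3*K)
987 - 1165*z(29, j - 1*16) = 987 - 1165*(-1 - 3*29) = 987 - 1165*(-1 - 87) = 987 - 1165*(-88) = 987 + 102520 = 103507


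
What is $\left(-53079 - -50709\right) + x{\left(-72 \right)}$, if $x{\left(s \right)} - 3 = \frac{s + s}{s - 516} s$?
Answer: $- \frac{116847}{49} \approx -2384.6$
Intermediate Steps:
$x{\left(s \right)} = 3 + \frac{2 s^{2}}{-516 + s}$ ($x{\left(s \right)} = 3 + \frac{s + s}{s - 516} s = 3 + \frac{2 s}{-516 + s} s = 3 + \frac{2 s^{2}}{-516 + s}$)
$\left(-53079 - -50709\right) + x{\left(-72 \right)} = \left(-53079 - -50709\right) + \frac{-1548 + 2 \left(-72\right)^{2} + 3 \left(-72\right)}{-516 - 72} = \left(-53079 + 50709\right) + \frac{-1548 + 2 \cdot 5184 - 216}{-588} = -2370 - \frac{-1548 + 10368 - 216}{588} = -2370 - \frac{717}{49} = - \frac{116847}{49}$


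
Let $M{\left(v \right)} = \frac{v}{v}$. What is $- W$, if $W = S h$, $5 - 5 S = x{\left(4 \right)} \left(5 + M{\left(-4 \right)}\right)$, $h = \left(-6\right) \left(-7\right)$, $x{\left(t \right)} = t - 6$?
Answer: $- \frac{714}{5} \approx -142.8$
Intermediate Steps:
$x{\left(t \right)} = -6 + t$ ($x{\left(t \right)} = t - 6 = -6 + t$)
$M{\left(v \right)} = 1$
$h = 42$
$S = \frac{17}{5}$ ($S = 1 - \frac{\left(-6 + 4\right) \left(5 + 1\right)}{5} = 1 - \frac{\left(-2\right) 6}{5} = 1 - - \frac{12}{5} = 1 + \frac{12}{5} = \frac{17}{5} \approx 3.4$)
$W = \frac{714}{5}$ ($W = \frac{17}{5} \cdot 42 = \frac{714}{5} \approx 142.8$)
$- W = \left(-1\right) \frac{714}{5} = - \frac{714}{5}$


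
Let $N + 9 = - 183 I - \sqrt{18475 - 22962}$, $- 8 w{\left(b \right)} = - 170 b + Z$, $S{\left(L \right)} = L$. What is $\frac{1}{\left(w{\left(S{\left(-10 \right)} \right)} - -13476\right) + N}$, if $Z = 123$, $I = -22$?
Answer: $\frac{1104968}{19077697809} + \frac{64 i \sqrt{4487}}{19077697809} \approx 5.7919 \cdot 10^{-5} + 2.2471 \cdot 10^{-7} i$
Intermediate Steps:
$w{\left(b \right)} = - \frac{123}{8} + \frac{85 b}{4}$ ($w{\left(b \right)} = - \frac{- 170 b + 123}{8} = - \frac{123 - 170 b}{8} = - \frac{123}{8} + \frac{85 b}{4}$)
$N = 4017 - i \sqrt{4487}$ ($N = -9 - \left(-4026 + \sqrt{18475 - 22962}\right) = -9 + \left(4026 - \sqrt{-4487}\right) = -9 + \left(4026 - i \sqrt{4487}\right) = 4017 - i \sqrt{4487} \approx 4017.0 - 66.985 i$)
$\frac{1}{\left(w{\left(S{\left(-10 \right)} \right)} - -13476\right) + N} = \frac{1}{\left(\left(- \frac{123}{8} + \frac{85}{4} \left(-10\right)\right) - -13476\right) + \left(4017 - i \sqrt{4487}\right)} = \frac{1}{\left(\left(- \frac{123}{8} - \frac{425}{2}\right) + 13476\right) + \left(4017 - i \sqrt{4487}\right)} = \frac{1}{\left(- \frac{1823}{8} + 13476\right) + \left(4017 - i \sqrt{4487}\right)} = \frac{1}{\frac{105985}{8} + \left(4017 - i \sqrt{4487}\right)} = \frac{1}{\frac{138121}{8} - i \sqrt{4487}}$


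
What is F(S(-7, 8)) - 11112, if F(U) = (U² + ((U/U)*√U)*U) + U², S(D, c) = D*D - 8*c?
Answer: -10662 - 15*I*√15 ≈ -10662.0 - 58.095*I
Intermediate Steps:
S(D, c) = D² - 8*c
F(U) = U^(3/2) + 2*U² (F(U) = (U² + (1*√U)*U) + U² = (U² + √U*U) + U² = (U² + U^(3/2)) + U² = U^(3/2) + 2*U²)
F(S(-7, 8)) - 11112 = (((-7)² - 8*8)^(3/2) + 2*((-7)² - 8*8)²) - 11112 = ((49 - 64)^(3/2) + 2*(49 - 64)²) - 11112 = ((-15)^(3/2) + 2*(-15)²) - 11112 = (-15*I*√15 + 2*225) - 11112 = (-15*I*√15 + 450) - 11112 = (450 - 15*I*√15) - 11112 = -10662 - 15*I*√15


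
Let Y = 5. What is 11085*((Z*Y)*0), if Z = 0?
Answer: 0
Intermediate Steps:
11085*((Z*Y)*0) = 11085*((0*5)*0) = 11085*(0*0) = 11085*0 = 0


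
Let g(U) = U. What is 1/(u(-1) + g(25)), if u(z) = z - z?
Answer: 1/25 ≈ 0.040000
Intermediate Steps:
u(z) = 0
1/(u(-1) + g(25)) = 1/(0 + 25) = 1/25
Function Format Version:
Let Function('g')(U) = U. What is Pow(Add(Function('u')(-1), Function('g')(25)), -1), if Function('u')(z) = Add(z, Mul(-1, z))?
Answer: Rational(1, 25) ≈ 0.040000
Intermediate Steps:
Function('u')(z) = 0
Pow(Add(Function('u')(-1), Function('g')(25)), -1) = Pow(Add(0, 25), -1) = Pow(25, -1) = Rational(1, 25)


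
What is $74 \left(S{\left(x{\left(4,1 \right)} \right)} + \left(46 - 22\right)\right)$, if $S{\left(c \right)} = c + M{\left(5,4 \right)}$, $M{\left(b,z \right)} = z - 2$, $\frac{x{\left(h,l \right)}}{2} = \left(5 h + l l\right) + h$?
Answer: $5624$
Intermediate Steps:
$x{\left(h,l \right)} = 2 l^{2} + 12 h$ ($x{\left(h,l \right)} = 2 \left(\left(5 h + l l\right) + h\right) = 2 \left(\left(5 h + l^{2}\right) + h\right) = 2 \left(\left(l^{2} + 5 h\right) + h\right) = 2 \left(l^{2} + 6 h\right) = 2 l^{2} + 12 h$)
$M{\left(b,z \right)} = -2 + z$
$S{\left(c \right)} = 2 + c$ ($S{\left(c \right)} = c + \left(-2 + 4\right) = c + 2 = 2 + c$)
$74 \left(S{\left(x{\left(4,1 \right)} \right)} + \left(46 - 22\right)\right) = 74 \left(\left(2 + \left(2 \cdot 1^{2} + 12 \cdot 4\right)\right) + \left(46 - 22\right)\right) = 74 \left(\left(2 + \left(2 \cdot 1 + 48\right)\right) + 24\right) = 74 \left(\left(2 + \left(2 + 48\right)\right) + 24\right) = 74 \left(\left(2 + 50\right) + 24\right) = 74 \left(52 + 24\right) = 74 \cdot 76 = 5624$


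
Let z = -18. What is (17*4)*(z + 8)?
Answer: -680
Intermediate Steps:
(17*4)*(z + 8) = (17*4)*(-18 + 8) = 68*(-10) = -680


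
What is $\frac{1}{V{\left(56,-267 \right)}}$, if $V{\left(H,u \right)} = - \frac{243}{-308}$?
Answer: $\frac{308}{243} \approx 1.2675$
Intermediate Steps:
$V{\left(H,u \right)} = \frac{243}{308}$ ($V{\left(H,u \right)} = \left(-243\right) \left(- \frac{1}{308}\right) = \frac{243}{308}$)
$\frac{1}{V{\left(56,-267 \right)}} = \frac{1}{\frac{243}{308}} = \frac{308}{243}$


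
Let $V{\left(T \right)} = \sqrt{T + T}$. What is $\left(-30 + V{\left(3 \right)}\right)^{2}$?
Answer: $\left(30 - \sqrt{6}\right)^{2} \approx 759.03$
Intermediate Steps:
$V{\left(T \right)} = \sqrt{2} \sqrt{T}$ ($V{\left(T \right)} = \sqrt{2 T} = \sqrt{2} \sqrt{T}$)
$\left(-30 + V{\left(3 \right)}\right)^{2} = \left(-30 + \sqrt{2} \sqrt{3}\right)^{2} = \left(-30 + \sqrt{6}\right)^{2}$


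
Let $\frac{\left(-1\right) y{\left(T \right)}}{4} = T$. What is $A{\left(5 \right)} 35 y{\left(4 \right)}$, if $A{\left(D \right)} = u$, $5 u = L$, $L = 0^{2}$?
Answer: $0$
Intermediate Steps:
$y{\left(T \right)} = - 4 T$
$L = 0$
$u = 0$ ($u = \frac{1}{5} \cdot 0 = 0$)
$A{\left(D \right)} = 0$
$A{\left(5 \right)} 35 y{\left(4 \right)} = 0 \cdot 35 \left(\left(-4\right) 4\right) = 0 \left(-16\right) = 0$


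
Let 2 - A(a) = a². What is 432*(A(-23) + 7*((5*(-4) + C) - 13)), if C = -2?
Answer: -333504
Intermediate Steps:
A(a) = 2 - a²
432*(A(-23) + 7*((5*(-4) + C) - 13)) = 432*((2 - 1*(-23)²) + 7*((5*(-4) - 2) - 13)) = 432*((2 - 1*529) + 7*((-20 - 2) - 13)) = 432*((2 - 529) + 7*(-22 - 13)) = 432*(-527 + 7*(-35)) = 432*(-527 - 245) = 432*(-772) = -333504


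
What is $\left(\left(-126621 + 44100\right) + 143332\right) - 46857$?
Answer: $13954$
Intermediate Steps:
$\left(\left(-126621 + 44100\right) + 143332\right) - 46857 = \left(-82521 + 143332\right) - 46857 = 60811 - 46857 = 13954$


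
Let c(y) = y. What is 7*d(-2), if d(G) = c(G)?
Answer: -14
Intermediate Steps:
d(G) = G
7*d(-2) = 7*(-2) = -14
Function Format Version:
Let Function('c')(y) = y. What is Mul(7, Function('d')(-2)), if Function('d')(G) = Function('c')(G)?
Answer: -14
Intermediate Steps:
Function('d')(G) = G
Mul(7, Function('d')(-2)) = Mul(7, -2) = -14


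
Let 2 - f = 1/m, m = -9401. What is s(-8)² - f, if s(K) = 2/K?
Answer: -291447/150416 ≈ -1.9376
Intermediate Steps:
f = 18803/9401 (f = 2 - 1/(-9401) = 2 - 1*(-1/9401) = 2 + 1/9401 = 18803/9401 ≈ 2.0001)
s(-8)² - f = (2/(-8))² - 1*18803/9401 = (2*(-⅛))² - 18803/9401 = (-¼)² - 18803/9401 = 1/16 - 18803/9401 = -291447/150416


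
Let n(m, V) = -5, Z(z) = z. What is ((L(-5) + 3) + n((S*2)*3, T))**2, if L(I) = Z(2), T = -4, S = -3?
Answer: 0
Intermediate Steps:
L(I) = 2
((L(-5) + 3) + n((S*2)*3, T))**2 = ((2 + 3) - 5)**2 = (5 - 5)**2 = 0**2 = 0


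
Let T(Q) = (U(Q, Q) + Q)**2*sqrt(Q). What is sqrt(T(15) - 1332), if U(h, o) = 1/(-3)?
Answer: 2*sqrt(-2997 + 484*sqrt(15))/3 ≈ 22.336*I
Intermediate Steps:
U(h, o) = -1/3
T(Q) = sqrt(Q)*(-1/3 + Q)**2 (T(Q) = (-1/3 + Q)**2*sqrt(Q) = sqrt(Q)*(-1/3 + Q)**2)
sqrt(T(15) - 1332) = sqrt(sqrt(15)*(-1 + 3*15)**2/9 - 1332) = sqrt(sqrt(15)*(-1 + 45)**2/9 - 1332) = sqrt((1/9)*sqrt(15)*44**2 - 1332) = sqrt((1/9)*sqrt(15)*1936 - 1332) = sqrt(1936*sqrt(15)/9 - 1332) = sqrt(-1332 + 1936*sqrt(15)/9)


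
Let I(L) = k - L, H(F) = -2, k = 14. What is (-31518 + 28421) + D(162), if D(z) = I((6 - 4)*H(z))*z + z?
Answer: -19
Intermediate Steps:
I(L) = 14 - L
D(z) = 19*z (D(z) = (14 - (6 - 4)*(-2))*z + z = (14 - 2*(-2))*z + z = (14 - 1*(-4))*z + z = (14 + 4)*z + z = 18*z + z = 19*z)
(-31518 + 28421) + D(162) = (-31518 + 28421) + 19*162 = -3097 + 3078 = -19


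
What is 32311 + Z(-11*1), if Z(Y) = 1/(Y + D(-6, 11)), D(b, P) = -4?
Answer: 484664/15 ≈ 32311.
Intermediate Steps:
Z(Y) = 1/(-4 + Y) (Z(Y) = 1/(Y - 4) = 1/(-4 + Y))
32311 + Z(-11*1) = 32311 + 1/(-4 - 11*1) = 32311 + 1/(-4 - 11) = 32311 + 1/(-15) = 32311 - 1/15 = 484664/15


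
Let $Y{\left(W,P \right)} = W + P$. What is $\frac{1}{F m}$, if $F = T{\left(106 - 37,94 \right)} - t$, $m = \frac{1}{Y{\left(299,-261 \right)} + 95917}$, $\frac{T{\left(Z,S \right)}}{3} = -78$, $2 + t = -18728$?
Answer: $\frac{95955}{18496} \approx 5.1879$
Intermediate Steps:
$t = -18730$ ($t = -2 - 18728 = -18730$)
$Y{\left(W,P \right)} = P + W$
$T{\left(Z,S \right)} = -234$ ($T{\left(Z,S \right)} = 3 \left(-78\right) = -234$)
$m = \frac{1}{95955}$ ($m = \frac{1}{\left(-261 + 299\right) + 95917} = \frac{1}{38 + 95917} = \frac{1}{95955} \approx 1.0422 \cdot 10^{-5}$)
$F = 18496$ ($F = -234 - -18730 = -234 + 18730 = 18496$)
$\frac{1}{F m} = \frac{\frac{1}{\frac{1}{95955}}}{18496} = \frac{1}{18496} \cdot 95955 = \frac{95955}{18496}$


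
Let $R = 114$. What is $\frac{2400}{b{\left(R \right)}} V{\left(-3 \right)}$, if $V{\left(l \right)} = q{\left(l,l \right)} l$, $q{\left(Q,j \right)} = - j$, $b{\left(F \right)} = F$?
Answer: $- \frac{3600}{19} \approx -189.47$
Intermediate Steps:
$V{\left(l \right)} = - l^{2}$ ($V{\left(l \right)} = - l l = - l^{2}$)
$\frac{2400}{b{\left(R \right)}} V{\left(-3 \right)} = \frac{2400}{114} \left(- \left(-3\right)^{2}\right) = 2400 \cdot \frac{1}{114} \left(\left(-1\right) 9\right) = \frac{400}{19} \left(-9\right) = - \frac{3600}{19}$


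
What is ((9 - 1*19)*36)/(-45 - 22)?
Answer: 360/67 ≈ 5.3731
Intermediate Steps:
((9 - 1*19)*36)/(-45 - 22) = ((9 - 19)*36)/(-67) = -10*36*(-1/67) = -360*(-1/67) = 360/67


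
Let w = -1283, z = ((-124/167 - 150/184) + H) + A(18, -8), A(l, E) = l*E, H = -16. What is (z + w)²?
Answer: 492581847814225/236052496 ≈ 2.0867e+6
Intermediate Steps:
A(l, E) = E*l
z = -2482173/15364 (z = ((-124/167 - 150/184) - 16) - 8*18 = ((-124*1/167 - 150*1/184) - 16) - 144 = ((-124/167 - 75/92) - 16) - 144 = (-23933/15364 - 16) - 144 = -269757/15364 - 144 = -2482173/15364 ≈ -161.56)
(z + w)² = (-2482173/15364 - 1283)² = (-22194185/15364)² = 492581847814225/236052496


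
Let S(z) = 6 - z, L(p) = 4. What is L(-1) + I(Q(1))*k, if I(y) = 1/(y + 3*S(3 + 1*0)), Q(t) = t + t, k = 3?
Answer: 47/11 ≈ 4.2727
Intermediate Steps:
Q(t) = 2*t
I(y) = 1/(9 + y) (I(y) = 1/(y + 3*(6 - (3 + 1*0))) = 1/(y + 3*(6 - (3 + 0))) = 1/(y + 3*(6 - 1*3)) = 1/(y + 3*(6 - 3)) = 1/(y + 3*3) = 1/(y + 9) = 1/(9 + y))
L(-1) + I(Q(1))*k = 4 + 3/(9 + 2*1) = 4 + 3/(9 + 2) = 4 + 3/11 = 47/11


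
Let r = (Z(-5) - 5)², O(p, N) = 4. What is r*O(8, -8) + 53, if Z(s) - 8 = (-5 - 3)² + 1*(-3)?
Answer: 16437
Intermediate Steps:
Z(s) = 69 (Z(s) = 8 + ((-5 - 3)² + 1*(-3)) = 8 + ((-8)² - 3) = 8 + (64 - 3) = 8 + 61 = 69)
r = 4096 (r = (69 - 5)² = 64² = 4096)
r*O(8, -8) + 53 = 4096*4 + 53 = 16384 + 53 = 16437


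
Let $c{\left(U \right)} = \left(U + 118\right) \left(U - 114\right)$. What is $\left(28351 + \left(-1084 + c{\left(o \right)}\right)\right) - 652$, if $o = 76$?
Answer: $19243$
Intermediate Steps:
$c{\left(U \right)} = \left(-114 + U\right) \left(118 + U\right)$ ($c{\left(U \right)} = \left(118 + U\right) \left(-114 + U\right) = \left(-114 + U\right) \left(118 + U\right)$)
$\left(28351 + \left(-1084 + c{\left(o \right)}\right)\right) - 652 = \left(28351 + \left(-1084 + \left(-13452 + 76^{2} + 4 \cdot 76\right)\right)\right) - 652 = \left(28351 + \left(-1084 + \left(-13452 + 5776 + 304\right)\right)\right) - 652 = \left(28351 - 8456\right) - 652 = 19895 - 652 = 19243$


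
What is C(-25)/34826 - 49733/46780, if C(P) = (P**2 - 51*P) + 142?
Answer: -818238349/814580140 ≈ -1.0045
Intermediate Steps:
C(P) = 142 + P**2 - 51*P
C(-25)/34826 - 49733/46780 = (142 + (-25)**2 - 51*(-25))/34826 - 49733/46780 = (142 + 625 + 1275)*(1/34826) - 49733*1/46780 = 2042*(1/34826) - 49733/46780 = 1021/17413 - 49733/46780 = -818238349/814580140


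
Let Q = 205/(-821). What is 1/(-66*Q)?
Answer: 821/13530 ≈ 0.060680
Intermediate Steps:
Q = -205/821 (Q = 205*(-1/821) = -205/821 ≈ -0.24970)
1/(-66*Q) = 1/(-66*(-205/821)) = 1/(13530/821) = 821/13530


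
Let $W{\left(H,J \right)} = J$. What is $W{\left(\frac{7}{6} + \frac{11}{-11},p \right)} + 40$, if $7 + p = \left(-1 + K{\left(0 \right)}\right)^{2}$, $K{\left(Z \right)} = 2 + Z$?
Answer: $34$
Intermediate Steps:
$p = -6$ ($p = -7 + \left(-1 + \left(2 + 0\right)\right)^{2} = -7 + \left(-1 + 2\right)^{2} = -7 + 1^{2} = -7 + 1 = -6$)
$W{\left(\frac{7}{6} + \frac{11}{-11},p \right)} + 40 = -6 + 40 = 34$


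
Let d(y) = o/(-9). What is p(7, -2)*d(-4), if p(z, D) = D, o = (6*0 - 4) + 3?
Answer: -2/9 ≈ -0.22222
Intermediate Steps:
o = -1 (o = (0 - 4) + 3 = -4 + 3 = -1)
d(y) = ⅑ (d(y) = -1/(-9) = -1*(-⅑) = ⅑)
p(7, -2)*d(-4) = -2*⅑ = -2/9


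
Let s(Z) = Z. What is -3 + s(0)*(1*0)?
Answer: -3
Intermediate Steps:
-3 + s(0)*(1*0) = -3 + 0*(1*0) = -3 + 0*0 = -3 + 0 = -3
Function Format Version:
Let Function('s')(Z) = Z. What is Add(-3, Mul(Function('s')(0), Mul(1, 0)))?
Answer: -3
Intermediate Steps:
Add(-3, Mul(Function('s')(0), Mul(1, 0))) = Add(-3, Mul(0, Mul(1, 0))) = Add(-3, Mul(0, 0)) = Add(-3, 0) = -3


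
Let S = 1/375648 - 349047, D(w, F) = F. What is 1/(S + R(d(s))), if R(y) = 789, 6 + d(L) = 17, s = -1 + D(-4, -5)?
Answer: -375648/130822421183 ≈ -2.8714e-6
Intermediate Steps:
s = -6 (s = -1 - 5 = -6)
d(L) = 11 (d(L) = -6 + 17 = 11)
S = -131118807455/375648 (S = 1/375648 - 349047 = -131118807455/375648 ≈ -3.4905e+5)
1/(S + R(d(s))) = 1/(-131118807455/375648 + 789) = 1/(-130822421183/375648) = -375648/130822421183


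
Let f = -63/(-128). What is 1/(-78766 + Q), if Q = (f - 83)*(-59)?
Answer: -128/9458949 ≈ -1.3532e-5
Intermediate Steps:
f = 63/128 (f = -63*(-1/128) = 63/128 ≈ 0.49219)
Q = 623099/128 (Q = (63/128 - 83)*(-59) = -10561/128*(-59) = 623099/128 ≈ 4868.0)
1/(-78766 + Q) = 1/(-78766 + 623099/128) = 1/(-9458949/128) = -128/9458949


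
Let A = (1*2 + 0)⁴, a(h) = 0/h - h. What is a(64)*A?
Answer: -1024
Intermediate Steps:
a(h) = -h (a(h) = 0 - h = -h)
A = 16 (A = (2 + 0)⁴ = 2⁴ = 16)
a(64)*A = -1*64*16 = -64*16 = -1024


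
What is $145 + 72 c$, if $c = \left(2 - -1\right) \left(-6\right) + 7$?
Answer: $-647$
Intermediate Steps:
$c = -11$ ($c = \left(2 + 1\right) \left(-6\right) + 7 = 3 \left(-6\right) + 7 = -18 + 7 = -11$)
$145 + 72 c = 145 + 72 \left(-11\right) = 145 - 792 = -647$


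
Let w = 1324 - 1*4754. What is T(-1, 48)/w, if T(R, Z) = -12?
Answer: 6/1715 ≈ 0.0034985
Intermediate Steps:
w = -3430 (w = 1324 - 4754 = -3430)
T(-1, 48)/w = -12/(-3430) = -12*(-1/3430) = 6/1715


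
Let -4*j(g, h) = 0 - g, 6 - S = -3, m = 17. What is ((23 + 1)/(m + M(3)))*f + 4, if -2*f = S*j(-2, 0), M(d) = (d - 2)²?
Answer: 7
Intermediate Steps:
S = 9 (S = 6 - 1*(-3) = 6 + 3 = 9)
M(d) = (-2 + d)²
j(g, h) = g/4 (j(g, h) = -(0 - g)/4 = -(-1)*g/4 = g/4)
f = 9/4 (f = -9*(¼)*(-2)/2 = -9*(-1)/(2*2) = -½*(-9/2) = 9/4 ≈ 2.2500)
((23 + 1)/(m + M(3)))*f + 4 = ((23 + 1)/(17 + (-2 + 3)²))*(9/4) + 4 = (24/(17 + 1²))*(9/4) + 4 = (24/(17 + 1))*(9/4) + 4 = (24/18)*(9/4) + 4 = (24*(1/18))*(9/4) + 4 = (4/3)*(9/4) + 4 = 3 + 4 = 7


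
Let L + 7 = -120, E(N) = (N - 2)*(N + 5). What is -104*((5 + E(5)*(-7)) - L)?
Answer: 8112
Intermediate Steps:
E(N) = (-2 + N)*(5 + N)
L = -127 (L = -7 - 120 = -127)
-104*((5 + E(5)*(-7)) - L) = -104*((5 + (-10 + 5² + 3*5)*(-7)) - 1*(-127)) = -104*((5 + (-10 + 25 + 15)*(-7)) + 127) = -104*((5 + 30*(-7)) + 127) = -104*((5 - 210) + 127) = -104*(-205 + 127) = -104*(-78) = 8112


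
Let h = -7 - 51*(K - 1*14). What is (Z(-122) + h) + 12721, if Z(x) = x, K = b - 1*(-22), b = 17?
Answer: 11317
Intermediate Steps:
K = 39 (K = 17 - 1*(-22) = 17 + 22 = 39)
h = -1282 (h = -7 - 51*(39 - 1*14) = -7 - 51*(39 - 14) = -7 - 51*25 = -7 - 1275 = -1282)
(Z(-122) + h) + 12721 = (-122 - 1282) + 12721 = -1404 + 12721 = 11317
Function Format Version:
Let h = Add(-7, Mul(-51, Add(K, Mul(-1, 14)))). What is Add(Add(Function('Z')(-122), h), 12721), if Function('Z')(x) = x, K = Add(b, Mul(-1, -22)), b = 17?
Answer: 11317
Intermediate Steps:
K = 39 (K = Add(17, Mul(-1, -22)) = Add(17, 22) = 39)
h = -1282 (h = Add(-7, Mul(-51, Add(39, Mul(-1, 14)))) = Add(-7, Mul(-51, Add(39, -14))) = Add(-7, Mul(-51, 25)) = Add(-7, -1275) = -1282)
Add(Add(Function('Z')(-122), h), 12721) = Add(Add(-122, -1282), 12721) = Add(-1404, 12721) = 11317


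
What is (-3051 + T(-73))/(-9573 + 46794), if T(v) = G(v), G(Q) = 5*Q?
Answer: -3416/37221 ≈ -0.091776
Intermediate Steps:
T(v) = 5*v
(-3051 + T(-73))/(-9573 + 46794) = (-3051 + 5*(-73))/(-9573 + 46794) = (-3051 - 365)/37221 = -3416*1/37221 = -3416/37221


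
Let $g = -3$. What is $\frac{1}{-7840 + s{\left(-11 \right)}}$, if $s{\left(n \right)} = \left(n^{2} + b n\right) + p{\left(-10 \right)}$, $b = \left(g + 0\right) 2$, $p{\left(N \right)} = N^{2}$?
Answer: $- \frac{1}{7553} \approx -0.0001324$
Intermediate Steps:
$b = -6$ ($b = \left(-3 + 0\right) 2 = \left(-3\right) 2 = -6$)
$s{\left(n \right)} = 100 + n^{2} - 6 n$ ($s{\left(n \right)} = \left(n^{2} - 6 n\right) + \left(-10\right)^{2} = \left(n^{2} - 6 n\right) + 100 = 100 + n^{2} - 6 n$)
$\frac{1}{-7840 + s{\left(-11 \right)}} = \frac{1}{-7840 + \left(100 + \left(-11\right)^{2} - -66\right)} = \frac{1}{-7840 + \left(100 + 121 + 66\right)} = \frac{1}{-7840 + 287} = \frac{1}{-7553} = - \frac{1}{7553}$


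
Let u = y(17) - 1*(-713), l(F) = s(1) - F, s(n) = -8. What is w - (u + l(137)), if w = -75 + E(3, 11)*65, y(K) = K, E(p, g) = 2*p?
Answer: -270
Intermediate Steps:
l(F) = -8 - F
u = 730 (u = 17 - 1*(-713) = 17 + 713 = 730)
w = 315 (w = -75 + (2*3)*65 = -75 + 6*65 = -75 + 390 = 315)
w - (u + l(137)) = 315 - (730 + (-8 - 1*137)) = 315 - (730 + (-8 - 137)) = 315 - (730 - 145) = 315 - 1*585 = 315 - 585 = -270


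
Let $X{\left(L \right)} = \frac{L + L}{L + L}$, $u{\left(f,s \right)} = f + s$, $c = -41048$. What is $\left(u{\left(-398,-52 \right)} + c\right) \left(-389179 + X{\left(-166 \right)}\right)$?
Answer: $16150108644$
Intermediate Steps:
$X{\left(L \right)} = 1$ ($X{\left(L \right)} = \frac{2 L}{2 L} = 2 L \frac{1}{2 L} = 1$)
$\left(u{\left(-398,-52 \right)} + c\right) \left(-389179 + X{\left(-166 \right)}\right) = \left(\left(-398 - 52\right) - 41048\right) \left(-389179 + 1\right) = \left(-450 - 41048\right) \left(-389178\right) = \left(-41498\right) \left(-389178\right) = 16150108644$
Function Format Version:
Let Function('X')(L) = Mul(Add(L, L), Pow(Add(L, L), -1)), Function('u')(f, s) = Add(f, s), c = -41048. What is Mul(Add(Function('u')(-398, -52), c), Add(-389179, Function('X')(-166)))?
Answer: 16150108644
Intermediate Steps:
Function('X')(L) = 1 (Function('X')(L) = Mul(Mul(2, L), Pow(Mul(2, L), -1)) = Mul(Mul(2, L), Mul(Rational(1, 2), Pow(L, -1))) = 1)
Mul(Add(Function('u')(-398, -52), c), Add(-389179, Function('X')(-166))) = Mul(Add(Add(-398, -52), -41048), Add(-389179, 1)) = Mul(Add(-450, -41048), -389178) = Mul(-41498, -389178) = 16150108644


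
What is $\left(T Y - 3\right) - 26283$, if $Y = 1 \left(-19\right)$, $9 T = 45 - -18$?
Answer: $-26419$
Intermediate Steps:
$T = 7$ ($T = \frac{45 - -18}{9} = \frac{45 + 18}{9} = \frac{1}{9} \cdot 63 = 7$)
$Y = -19$
$\left(T Y - 3\right) - 26283 = \left(7 \left(-19\right) - 3\right) - 26283 = \left(-133 - 3\right) - 26283 = -136 - 26283 = -26419$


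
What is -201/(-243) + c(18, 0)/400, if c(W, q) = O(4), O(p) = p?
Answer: 6781/8100 ≈ 0.83716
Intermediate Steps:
c(W, q) = 4
-201/(-243) + c(18, 0)/400 = -201/(-243) + 4/400 = -201*(-1/243) + 4*(1/400) = 67/81 + 1/100 = 6781/8100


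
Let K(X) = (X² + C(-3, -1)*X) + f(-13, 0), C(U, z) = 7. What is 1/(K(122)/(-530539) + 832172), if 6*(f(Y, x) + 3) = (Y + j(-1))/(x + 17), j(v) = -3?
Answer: 27057489/22516483933631 ≈ 1.2017e-6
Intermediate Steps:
f(Y, x) = -3 + (-3 + Y)/(6*(17 + x)) (f(Y, x) = -3 + ((Y - 3)/(x + 17))/6 = -3 + ((-3 + Y)/(17 + x))/6 = -3 + (-3 + Y)/(6*(17 + x)))
K(X) = -161/51 + X² + 7*X (K(X) = (X² + 7*X) + (-309 - 13 - 18*0)/(6*(17 + 0)) = (X² + 7*X) + (⅙)*(-309 - 13 + 0)/17 = (X² + 7*X) + (⅙)*(1/17)*(-322) = (X² + 7*X) - 161/51 = -161/51 + X² + 7*X)
1/(K(122)/(-530539) + 832172) = 1/((-161/51 + 122² + 7*122)/(-530539) + 832172) = 1/((-161/51 + 14884 + 854)*(-1/530539) + 832172) = 1/((802477/51)*(-1/530539) + 832172) = 1/(-802477/27057489 + 832172) = 1/(22516483933631/27057489) = 27057489/22516483933631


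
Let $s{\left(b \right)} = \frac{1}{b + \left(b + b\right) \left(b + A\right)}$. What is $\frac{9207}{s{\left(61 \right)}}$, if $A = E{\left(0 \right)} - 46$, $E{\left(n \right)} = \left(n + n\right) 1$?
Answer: $17410437$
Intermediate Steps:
$E{\left(n \right)} = 2 n$ ($E{\left(n \right)} = 2 n 1 = 2 n$)
$A = -46$ ($A = 2 \cdot 0 - 46 = 0 - 46 = -46$)
$s{\left(b \right)} = \frac{1}{b + 2 b \left(-46 + b\right)}$ ($s{\left(b \right)} = \frac{1}{b + \left(b + b\right) \left(b - 46\right)} = \frac{1}{b + 2 b \left(-46 + b\right)}$)
$\frac{9207}{s{\left(61 \right)}} = \frac{9207}{\frac{1}{61} \frac{1}{-91 + 2 \cdot 61}} = \frac{9207}{\frac{1}{61} \frac{1}{-91 + 122}} = \frac{9207}{\frac{1}{61} \cdot \frac{1}{31}} = 9207 \frac{1}{\frac{1}{1891}} = 9207 \cdot 1891 = 17410437$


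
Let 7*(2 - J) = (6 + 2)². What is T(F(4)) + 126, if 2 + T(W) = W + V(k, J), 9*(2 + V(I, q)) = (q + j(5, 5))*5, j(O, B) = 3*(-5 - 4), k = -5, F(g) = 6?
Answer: 6869/63 ≈ 109.03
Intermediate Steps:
j(O, B) = -27 (j(O, B) = 3*(-9) = -27)
J = -50/7 (J = 2 - (6 + 2)²/7 = 2 - ⅐*8² = 2 - ⅐*64 = 2 - 64/7 = -50/7 ≈ -7.1429)
V(I, q) = -17 + 5*q/9 (V(I, q) = -2 + ((q - 27)*5)/9 = -2 + ((-27 + q)*5)/9 = -2 + (-135 + 5*q)/9 = -2 + (-15 + 5*q/9) = -17 + 5*q/9)
T(W) = -1447/63 + W (T(W) = -2 + (W + (-17 + (5/9)*(-50/7))) = -2 + (W + (-17 - 250/63)) = -2 + (W - 1321/63) = -2 + (-1321/63 + W) = -1447/63 + W)
T(F(4)) + 126 = (-1447/63 + 6) + 126 = -1069/63 + 126 = 6869/63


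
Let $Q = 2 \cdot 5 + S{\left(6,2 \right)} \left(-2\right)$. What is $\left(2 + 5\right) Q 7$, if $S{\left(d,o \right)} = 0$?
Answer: $490$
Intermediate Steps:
$Q = 10$ ($Q = 2 \cdot 5 + 0 \left(-2\right) = 10 + 0 = 10$)
$\left(2 + 5\right) Q 7 = \left(2 + 5\right) 10 \cdot 7 = 7 \cdot 10 \cdot 7 = 70 \cdot 7 = 490$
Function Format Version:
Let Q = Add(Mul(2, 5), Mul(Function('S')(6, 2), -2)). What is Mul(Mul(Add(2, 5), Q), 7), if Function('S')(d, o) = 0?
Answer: 490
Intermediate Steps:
Q = 10 (Q = Add(Mul(2, 5), Mul(0, -2)) = Add(10, 0) = 10)
Mul(Mul(Add(2, 5), Q), 7) = Mul(Mul(Add(2, 5), 10), 7) = Mul(Mul(7, 10), 7) = Mul(70, 7) = 490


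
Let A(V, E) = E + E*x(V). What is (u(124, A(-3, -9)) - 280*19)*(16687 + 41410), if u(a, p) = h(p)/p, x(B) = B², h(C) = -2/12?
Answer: -166901003503/540 ≈ -3.0908e+8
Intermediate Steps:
h(C) = -⅙ (h(C) = -2*1/12 = -⅙)
A(V, E) = E + E*V²
u(a, p) = -1/(6*p)
(u(124, A(-3, -9)) - 280*19)*(16687 + 41410) = (-(-1/(9*(1 + (-3)²)))/6 - 280*19)*(16687 + 41410) = (-(-1/(9*(1 + 9)))/6 - 5320)*58097 = (-1/(6*((-9*10))) - 5320)*58097 = (-⅙/(-90) - 5320)*58097 = (-⅙*(-1/90) - 5320)*58097 = (1/540 - 5320)*58097 = -2872799/540*58097 = -166901003503/540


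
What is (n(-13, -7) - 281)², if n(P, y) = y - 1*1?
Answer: 83521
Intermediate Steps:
n(P, y) = -1 + y (n(P, y) = y - 1 = -1 + y)
(n(-13, -7) - 281)² = ((-1 - 7) - 281)² = (-8 - 281)² = (-289)² = 83521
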